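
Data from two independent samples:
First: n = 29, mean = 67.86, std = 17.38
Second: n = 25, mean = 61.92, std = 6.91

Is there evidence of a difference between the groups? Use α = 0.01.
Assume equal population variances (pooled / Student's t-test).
Student's two-sample t-test (equal variances):
H₀: μ₁ = μ₂
H₁: μ₁ ≠ μ₂
df = n₁ + n₂ - 2 = 52
Pooled variance s_p² = [(n₁-1)s₁² + (n₂-1)s₂²] / (n₁ + n₂ - 2) = [(28)(17.38²) + (24)(6.91²)] / 52 = 184.6876
SE = √(s_p²(1/n₁ + 1/n₂)) = √(184.6876 × (1/29 + 1/25)) = 3.7089
t = (x̄₁ - x̄₂) / SE = (67.86 - 61.92) / 3.7089 = 5.94 / 3.7089 = 1.602
p-value = 0.1153

Since p-value > α = 0.01, we fail to reject H₀.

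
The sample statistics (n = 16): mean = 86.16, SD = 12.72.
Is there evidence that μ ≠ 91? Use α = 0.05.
One-sample t-test:
H₀: μ = 91
H₁: μ ≠ 91
df = n - 1 = 15
t = (x̄ - μ₀) / (s/√n) = (86.16 - 91) / (12.72/√16) = -1.522
p-value = 0.1488

Since p-value > α = 0.05, we fail to reject H₀.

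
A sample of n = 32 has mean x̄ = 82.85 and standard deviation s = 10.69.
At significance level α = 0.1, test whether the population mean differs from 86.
One-sample t-test:
H₀: μ = 86
H₁: μ ≠ 86
df = n - 1 = 31
t = (x̄ - μ₀) / (s/√n) = (82.85 - 86) / (10.69/√32) = -1.667
p-value = 0.1056

Since p-value > α = 0.1, we fail to reject H₀.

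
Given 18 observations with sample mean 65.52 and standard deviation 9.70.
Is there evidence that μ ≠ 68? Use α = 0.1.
One-sample t-test:
H₀: μ = 68
H₁: μ ≠ 68
df = n - 1 = 17
t = (x̄ - μ₀) / (s/√n) = (65.52 - 68) / (9.70/√18) = -1.085
p-value = 0.2932

Since p-value > α = 0.1, we fail to reject H₀.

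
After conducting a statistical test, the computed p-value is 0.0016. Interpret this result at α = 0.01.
Since p = 0.0016 < α = 0.01, reject H₀.
There is sufficient evidence to reject the null hypothesis; the result is statistically significant at the 0.01 level.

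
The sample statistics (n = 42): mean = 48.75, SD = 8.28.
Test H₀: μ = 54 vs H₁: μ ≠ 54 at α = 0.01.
One-sample t-test:
H₀: μ = 54
H₁: μ ≠ 54
df = n - 1 = 41
t = (x̄ - μ₀) / (s/√n) = (48.75 - 54) / (8.28/√42) = -4.109
p-value = 0.0002

Since p-value < α = 0.01, we reject H₀.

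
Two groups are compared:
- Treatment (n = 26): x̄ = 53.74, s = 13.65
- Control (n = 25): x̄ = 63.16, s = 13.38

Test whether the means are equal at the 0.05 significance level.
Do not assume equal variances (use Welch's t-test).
Welch's two-sample t-test:
H₀: μ₁ = μ₂
H₁: μ₁ ≠ μ₂
s₁²/n₁ = 13.65²/26 = 7.1663,  s₂²/n₂ = 13.38²/25 = 7.1610
SE = √(s₁²/n₁ + s₂²/n₂) = √(7.1663 + 7.1610) = 3.7851
df (Welch-Satterthwaite) = (s₁²/n₁ + s₂²/n₂)² / [(s₁²/n₁)²/(n₁-1) + (s₂²/n₂)²/(n₂-1)] ≈ 48.98
t = (x̄₁ - x̄₂) / SE = (53.74 - 63.16) / 3.7851 = -9.42 / 3.7851 = -2.489
p-value = 0.0163

Since p-value < α = 0.05, we reject H₀.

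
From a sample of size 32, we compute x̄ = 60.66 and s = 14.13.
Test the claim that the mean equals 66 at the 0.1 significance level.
One-sample t-test:
H₀: μ = 66
H₁: μ ≠ 66
df = n - 1 = 31
t = (x̄ - μ₀) / (s/√n) = (60.66 - 66) / (14.13/√32) = -2.138
p-value = 0.0405

Since p-value < α = 0.1, we reject H₀.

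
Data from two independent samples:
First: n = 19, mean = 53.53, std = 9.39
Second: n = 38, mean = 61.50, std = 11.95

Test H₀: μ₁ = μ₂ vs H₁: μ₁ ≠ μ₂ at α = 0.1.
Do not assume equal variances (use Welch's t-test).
Welch's two-sample t-test:
H₀: μ₁ = μ₂
H₁: μ₁ ≠ μ₂
s₁²/n₁ = 9.39²/19 = 4.6406,  s₂²/n₂ = 11.95²/38 = 3.7580
SE = √(s₁²/n₁ + s₂²/n₂) = √(4.6406 + 3.7580) = 2.8980
df (Welch-Satterthwaite) = (s₁²/n₁ + s₂²/n₂)² / [(s₁²/n₁)²/(n₁-1) + (s₂²/n₂)²/(n₂-1)] ≈ 44.70
t = (x̄₁ - x̄₂) / SE = (53.53 - 61.50) / 2.8980 = -7.97 / 2.8980 = -2.750
p-value = 0.0086

Since p-value < α = 0.1, we reject H₀.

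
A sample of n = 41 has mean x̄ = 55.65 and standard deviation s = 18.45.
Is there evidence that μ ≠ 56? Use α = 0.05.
One-sample t-test:
H₀: μ = 56
H₁: μ ≠ 56
df = n - 1 = 40
t = (x̄ - μ₀) / (s/√n) = (55.65 - 56) / (18.45/√41) = -0.121
p-value = 0.9039

Since p-value > α = 0.05, we fail to reject H₀.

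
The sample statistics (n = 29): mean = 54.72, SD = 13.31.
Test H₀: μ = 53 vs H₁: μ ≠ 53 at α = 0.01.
One-sample t-test:
H₀: μ = 53
H₁: μ ≠ 53
df = n - 1 = 28
t = (x̄ - μ₀) / (s/√n) = (54.72 - 53) / (13.31/√29) = 0.696
p-value = 0.4922

Since p-value > α = 0.01, we fail to reject H₀.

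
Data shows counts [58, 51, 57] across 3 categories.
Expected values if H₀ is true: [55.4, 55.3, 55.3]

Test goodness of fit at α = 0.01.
Chi-square goodness of fit test:
H₀: observed counts match expected distribution
H₁: observed counts differ from expected distribution
df = k - 1 = 2
χ² = Σ(O - E)²/E
   = (58 - 55.4)²/55.4 + (51 - 55.3)²/55.3 + (57 - 55.3)²/55.3
   = 0.122 + 0.334 + 0.052
   = 0.51
p-value = 0.7754

Since p-value > α = 0.01, we fail to reject H₀.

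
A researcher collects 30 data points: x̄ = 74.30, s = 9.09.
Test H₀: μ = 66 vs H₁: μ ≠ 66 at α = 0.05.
One-sample t-test:
H₀: μ = 66
H₁: μ ≠ 66
df = n - 1 = 29
t = (x̄ - μ₀) / (s/√n) = (74.30 - 66) / (9.09/√30) = 5.001
p-value < 0.0001

Since p-value < α = 0.05, we reject H₀.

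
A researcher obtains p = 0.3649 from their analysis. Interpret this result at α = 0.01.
Since p = 0.3649 > α = 0.01, fail to reject H₀.
There is insufficient evidence to reject the null hypothesis; the result is not statistically significant at the 0.01 level.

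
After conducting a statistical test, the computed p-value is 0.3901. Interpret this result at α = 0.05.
Since p = 0.3901 > α = 0.05, fail to reject H₀.
There is insufficient evidence to reject the null hypothesis; the result is not statistically significant at the 0.05 level.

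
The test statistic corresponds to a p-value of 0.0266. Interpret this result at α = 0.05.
Since p = 0.0266 < α = 0.05, reject H₀.
There is sufficient evidence to reject the null hypothesis; the result is statistically significant at the 0.05 level.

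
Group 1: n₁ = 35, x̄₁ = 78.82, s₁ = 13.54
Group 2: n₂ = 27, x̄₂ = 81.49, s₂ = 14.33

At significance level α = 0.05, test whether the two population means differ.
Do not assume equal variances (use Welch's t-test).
Welch's two-sample t-test:
H₀: μ₁ = μ₂
H₁: μ₁ ≠ μ₂
s₁²/n₁ = 13.54²/35 = 5.2380,  s₂²/n₂ = 14.33²/27 = 7.6055
SE = √(s₁²/n₁ + s₂²/n₂) = √(5.2380 + 7.6055) = 3.5838
df (Welch-Satterthwaite) = (s₁²/n₁ + s₂²/n₂)² / [(s₁²/n₁)²/(n₁-1) + (s₂²/n₂)²/(n₂-1)] ≈ 54.41
t = (x̄₁ - x̄₂) / SE = (78.82 - 81.49) / 3.5838 = -2.67 / 3.5838 = -0.745
p-value = 0.4595

Since p-value > α = 0.05, we fail to reject H₀.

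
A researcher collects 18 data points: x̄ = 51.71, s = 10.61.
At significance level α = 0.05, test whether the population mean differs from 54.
One-sample t-test:
H₀: μ = 54
H₁: μ ≠ 54
df = n - 1 = 17
t = (x̄ - μ₀) / (s/√n) = (51.71 - 54) / (10.61/√18) = -0.916
p-value = 0.3726

Since p-value > α = 0.05, we fail to reject H₀.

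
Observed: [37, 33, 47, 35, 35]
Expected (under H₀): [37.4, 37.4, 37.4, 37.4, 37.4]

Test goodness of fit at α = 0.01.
Chi-square goodness of fit test:
H₀: observed counts match expected distribution
H₁: observed counts differ from expected distribution
df = k - 1 = 4
χ² = Σ(O - E)²/E
   = (37 - 37.4)²/37.4 + (33 - 37.4)²/37.4 + (47 - 37.4)²/37.4 + (35 - 37.4)²/37.4 + (35 - 37.4)²/37.4
   = 0.004 + 0.518 + 2.464 + 0.154 + 0.154
   = 3.29
p-value = 0.5099

Since p-value > α = 0.01, we fail to reject H₀.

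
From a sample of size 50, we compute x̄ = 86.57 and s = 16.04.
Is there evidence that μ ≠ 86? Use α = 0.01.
One-sample t-test:
H₀: μ = 86
H₁: μ ≠ 86
df = n - 1 = 49
t = (x̄ - μ₀) / (s/√n) = (86.57 - 86) / (16.04/√50) = 0.251
p-value = 0.8026

Since p-value > α = 0.01, we fail to reject H₀.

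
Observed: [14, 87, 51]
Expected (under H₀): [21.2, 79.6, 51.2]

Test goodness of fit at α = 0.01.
Chi-square goodness of fit test:
H₀: observed counts match expected distribution
H₁: observed counts differ from expected distribution
df = k - 1 = 2
χ² = Σ(O - E)²/E
   = (14 - 21.2)²/21.2 + (87 - 79.6)²/79.6 + (51 - 51.2)²/51.2
   = 2.445 + 0.688 + 0.001
   = 3.13
p-value = 0.2087

Since p-value > α = 0.01, we fail to reject H₀.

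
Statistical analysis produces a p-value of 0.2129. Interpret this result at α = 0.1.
Since p = 0.2129 > α = 0.1, fail to reject H₀.
There is insufficient evidence to reject the null hypothesis; the result is not statistically significant at the 0.1 level.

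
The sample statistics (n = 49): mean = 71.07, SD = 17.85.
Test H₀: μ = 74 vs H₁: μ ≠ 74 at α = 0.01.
One-sample t-test:
H₀: μ = 74
H₁: μ ≠ 74
df = n - 1 = 48
t = (x̄ - μ₀) / (s/√n) = (71.07 - 74) / (17.85/√49) = -1.149
p-value = 0.2562

Since p-value > α = 0.01, we fail to reject H₀.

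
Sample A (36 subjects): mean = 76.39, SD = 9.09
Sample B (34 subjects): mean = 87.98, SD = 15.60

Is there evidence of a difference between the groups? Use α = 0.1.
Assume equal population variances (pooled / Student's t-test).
Student's two-sample t-test (equal variances):
H₀: μ₁ = μ₂
H₁: μ₁ ≠ μ₂
df = n₁ + n₂ - 2 = 68
Pooled variance s_p² = [(n₁-1)s₁² + (n₂-1)s₂²] / (n₁ + n₂ - 2) = [(35)(9.09²) + (33)(15.60²)] / 68 = 160.6303
SE = √(s_p²(1/n₁ + 1/n₂)) = √(160.6303 × (1/36 + 1/34)) = 3.0309
t = (x̄₁ - x̄₂) / SE = (76.39 - 87.98) / 3.0309 = -11.59 / 3.0309 = -3.824
p-value = 0.0003

Since p-value < α = 0.1, we reject H₀.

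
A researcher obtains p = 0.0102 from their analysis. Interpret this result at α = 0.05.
Since p = 0.0102 < α = 0.05, reject H₀.
There is sufficient evidence to reject the null hypothesis; the result is statistically significant at the 0.05 level.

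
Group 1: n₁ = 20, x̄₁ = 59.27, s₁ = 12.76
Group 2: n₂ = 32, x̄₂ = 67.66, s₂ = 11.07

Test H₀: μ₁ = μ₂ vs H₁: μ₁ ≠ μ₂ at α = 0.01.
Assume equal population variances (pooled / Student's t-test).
Student's two-sample t-test (equal variances):
H₀: μ₁ = μ₂
H₁: μ₁ ≠ μ₂
df = n₁ + n₂ - 2 = 50
Pooled variance s_p² = [(n₁-1)s₁² + (n₂-1)s₂²] / (n₁ + n₂ - 2) = [(19)(12.76²) + (31)(11.07²)] / 50 = 137.8485
SE = √(s_p²(1/n₁ + 1/n₂)) = √(137.8485 × (1/20 + 1/32)) = 3.3467
t = (x̄₁ - x̄₂) / SE = (59.27 - 67.66) / 3.3467 = -8.39 / 3.3467 = -2.507
p-value = 0.0155

Since p-value > α = 0.01, we fail to reject H₀.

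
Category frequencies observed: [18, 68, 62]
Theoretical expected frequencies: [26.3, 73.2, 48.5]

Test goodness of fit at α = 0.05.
Chi-square goodness of fit test:
H₀: observed counts match expected distribution
H₁: observed counts differ from expected distribution
df = k - 1 = 2
χ² = Σ(O - E)²/E
   = (18 - 26.3)²/26.3 + (68 - 73.2)²/73.2 + (62 - 48.5)²/48.5
   = 2.619 + 0.369 + 3.758
   = 6.75
p-value = 0.0343

Since p-value < α = 0.05, we reject H₀.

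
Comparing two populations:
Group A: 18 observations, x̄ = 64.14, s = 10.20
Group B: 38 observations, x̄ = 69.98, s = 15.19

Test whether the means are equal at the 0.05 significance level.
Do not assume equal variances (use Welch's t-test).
Welch's two-sample t-test:
H₀: μ₁ = μ₂
H₁: μ₁ ≠ μ₂
s₁²/n₁ = 10.20²/18 = 5.7800,  s₂²/n₂ = 15.19²/38 = 6.0720
SE = √(s₁²/n₁ + s₂²/n₂) = √(5.7800 + 6.0720) = 3.4427
df (Welch-Satterthwaite) = (s₁²/n₁ + s₂²/n₂)² / [(s₁²/n₁)²/(n₁-1) + (s₂²/n₂)²/(n₂-1)] ≈ 47.43
t = (x̄₁ - x̄₂) / SE = (64.14 - 69.98) / 3.4427 = -5.84 / 3.4427 = -1.696
p-value = 0.0964

Since p-value > α = 0.05, we fail to reject H₀.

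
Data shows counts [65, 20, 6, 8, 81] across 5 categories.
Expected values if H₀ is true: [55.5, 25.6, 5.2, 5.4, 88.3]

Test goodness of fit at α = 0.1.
Chi-square goodness of fit test:
H₀: observed counts match expected distribution
H₁: observed counts differ from expected distribution
df = k - 1 = 4
χ² = Σ(O - E)²/E
   = (65 - 55.5)²/55.5 + (20 - 25.6)²/25.6 + (6 - 5.2)²/5.2 + (8 - 5.4)²/5.4 + (81 - 88.3)²/88.3
   = 1.626 + 1.225 + 0.123 + 1.252 + 0.604
   = 4.83
p-value = 0.3052

Since p-value > α = 0.1, we fail to reject H₀.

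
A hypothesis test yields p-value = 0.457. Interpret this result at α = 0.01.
Since p = 0.457 > α = 0.01, fail to reject H₀.
There is insufficient evidence to reject the null hypothesis; the result is not statistically significant at the 0.01 level.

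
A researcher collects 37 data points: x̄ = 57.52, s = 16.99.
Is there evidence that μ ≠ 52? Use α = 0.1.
One-sample t-test:
H₀: μ = 52
H₁: μ ≠ 52
df = n - 1 = 36
t = (x̄ - μ₀) / (s/√n) = (57.52 - 52) / (16.99/√37) = 1.976
p-value = 0.0558

Since p-value < α = 0.1, we reject H₀.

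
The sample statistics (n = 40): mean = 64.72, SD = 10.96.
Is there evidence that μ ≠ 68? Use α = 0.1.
One-sample t-test:
H₀: μ = 68
H₁: μ ≠ 68
df = n - 1 = 39
t = (x̄ - μ₀) / (s/√n) = (64.72 - 68) / (10.96/√40) = -1.893
p-value = 0.0658

Since p-value < α = 0.1, we reject H₀.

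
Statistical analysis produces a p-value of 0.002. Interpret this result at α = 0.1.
Since p = 0.002 < α = 0.1, reject H₀.
There is sufficient evidence to reject the null hypothesis; the result is statistically significant at the 0.1 level.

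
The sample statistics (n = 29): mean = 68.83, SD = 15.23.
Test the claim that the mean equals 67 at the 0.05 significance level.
One-sample t-test:
H₀: μ = 67
H₁: μ ≠ 67
df = n - 1 = 28
t = (x̄ - μ₀) / (s/√n) = (68.83 - 67) / (15.23/√29) = 0.647
p-value = 0.5229

Since p-value > α = 0.05, we fail to reject H₀.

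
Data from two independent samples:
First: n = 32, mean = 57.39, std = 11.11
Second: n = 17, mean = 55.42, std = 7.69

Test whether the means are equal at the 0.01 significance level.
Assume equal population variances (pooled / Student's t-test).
Student's two-sample t-test (equal variances):
H₀: μ₁ = μ₂
H₁: μ₁ ≠ μ₂
df = n₁ + n₂ - 2 = 47
Pooled variance s_p² = [(n₁-1)s₁² + (n₂-1)s₂²] / (n₁ + n₂ - 2) = [(31)(11.11²) + (16)(7.69²)] / 47 = 101.5441
SE = √(s_p²(1/n₁ + 1/n₂)) = √(101.5441 × (1/32 + 1/17)) = 3.0243
t = (x̄₁ - x̄₂) / SE = (57.39 - 55.42) / 3.0243 = 1.97 / 3.0243 = 0.651
p-value = 0.5180

Since p-value > α = 0.01, we fail to reject H₀.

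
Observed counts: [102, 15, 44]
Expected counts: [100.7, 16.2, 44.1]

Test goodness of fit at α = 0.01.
Chi-square goodness of fit test:
H₀: observed counts match expected distribution
H₁: observed counts differ from expected distribution
df = k - 1 = 2
χ² = Σ(O - E)²/E
   = (102 - 100.7)²/100.7 + (15 - 16.2)²/16.2 + (44 - 44.1)²/44.1
   = 0.017 + 0.089 + 0.000
   = 0.11
p-value = 0.9484

Since p-value > α = 0.01, we fail to reject H₀.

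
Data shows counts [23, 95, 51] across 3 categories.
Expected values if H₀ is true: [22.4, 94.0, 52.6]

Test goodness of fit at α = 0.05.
Chi-square goodness of fit test:
H₀: observed counts match expected distribution
H₁: observed counts differ from expected distribution
df = k - 1 = 2
χ² = Σ(O - E)²/E
   = (23 - 22.4)²/22.4 + (95 - 94.0)²/94.0 + (51 - 52.6)²/52.6
   = 0.016 + 0.011 + 0.049
   = 0.08
p-value = 0.9630

Since p-value > α = 0.05, we fail to reject H₀.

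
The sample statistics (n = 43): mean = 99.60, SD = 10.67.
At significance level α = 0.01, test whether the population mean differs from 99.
One-sample t-test:
H₀: μ = 99
H₁: μ ≠ 99
df = n - 1 = 42
t = (x̄ - μ₀) / (s/√n) = (99.60 - 99) / (10.67/√43) = 0.369
p-value = 0.7142

Since p-value > α = 0.01, we fail to reject H₀.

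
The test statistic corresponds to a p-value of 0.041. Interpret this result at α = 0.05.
Since p = 0.041 < α = 0.05, reject H₀.
There is sufficient evidence to reject the null hypothesis; the result is statistically significant at the 0.05 level.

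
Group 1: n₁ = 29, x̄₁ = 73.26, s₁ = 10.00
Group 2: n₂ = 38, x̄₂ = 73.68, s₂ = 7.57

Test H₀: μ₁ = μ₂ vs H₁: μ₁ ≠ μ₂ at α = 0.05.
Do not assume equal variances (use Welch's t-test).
Welch's two-sample t-test:
H₀: μ₁ = μ₂
H₁: μ₁ ≠ μ₂
s₁²/n₁ = 10.00²/29 = 3.4483,  s₂²/n₂ = 7.57²/38 = 1.5080
SE = √(s₁²/n₁ + s₂²/n₂) = √(3.4483 + 1.5080) = 2.2263
df (Welch-Satterthwaite) = (s₁²/n₁ + s₂²/n₂)² / [(s₁²/n₁)²/(n₁-1) + (s₂²/n₂)²/(n₂-1)] ≈ 50.53
t = (x̄₁ - x̄₂) / SE = (73.26 - 73.68) / 2.2263 = -0.42 / 2.2263 = -0.189
p-value = 0.8511

Since p-value > α = 0.05, we fail to reject H₀.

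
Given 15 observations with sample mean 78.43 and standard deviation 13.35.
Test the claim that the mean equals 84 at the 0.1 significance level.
One-sample t-test:
H₀: μ = 84
H₁: μ ≠ 84
df = n - 1 = 14
t = (x̄ - μ₀) / (s/√n) = (78.43 - 84) / (13.35/√15) = -1.616
p-value = 0.1284

Since p-value > α = 0.1, we fail to reject H₀.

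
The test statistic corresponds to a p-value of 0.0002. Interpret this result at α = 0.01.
Since p = 0.0002 < α = 0.01, reject H₀.
There is sufficient evidence to reject the null hypothesis; the result is statistically significant at the 0.01 level.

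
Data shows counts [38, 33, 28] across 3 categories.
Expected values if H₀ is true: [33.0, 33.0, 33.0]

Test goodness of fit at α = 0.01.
Chi-square goodness of fit test:
H₀: observed counts match expected distribution
H₁: observed counts differ from expected distribution
df = k - 1 = 2
χ² = Σ(O - E)²/E
   = (38 - 33.0)²/33.0 + (33 - 33.0)²/33.0 + (28 - 33.0)²/33.0
   = 0.758 + 0.000 + 0.758
   = 1.52
p-value = 0.4688

Since p-value > α = 0.01, we fail to reject H₀.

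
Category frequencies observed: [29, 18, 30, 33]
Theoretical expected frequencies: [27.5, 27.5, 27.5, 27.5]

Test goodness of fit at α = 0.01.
Chi-square goodness of fit test:
H₀: observed counts match expected distribution
H₁: observed counts differ from expected distribution
df = k - 1 = 3
χ² = Σ(O - E)²/E
   = (29 - 27.5)²/27.5 + (18 - 27.5)²/27.5 + (30 - 27.5)²/27.5 + (33 - 27.5)²/27.5
   = 0.082 + 3.282 + 0.227 + 1.100
   = 4.69
p-value = 0.1959

Since p-value > α = 0.01, we fail to reject H₀.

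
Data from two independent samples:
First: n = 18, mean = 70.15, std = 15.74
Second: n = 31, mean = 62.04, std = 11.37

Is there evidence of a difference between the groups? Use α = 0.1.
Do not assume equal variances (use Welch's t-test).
Welch's two-sample t-test:
H₀: μ₁ = μ₂
H₁: μ₁ ≠ μ₂
s₁²/n₁ = 15.74²/18 = 13.7638,  s₂²/n₂ = 11.37²/31 = 4.1702
SE = √(s₁²/n₁ + s₂²/n₂) = √(13.7638 + 4.1702) = 4.2349
df (Welch-Satterthwaite) = (s₁²/n₁ + s₂²/n₂)² / [(s₁²/n₁)²/(n₁-1) + (s₂²/n₂)²/(n₂-1)] ≈ 27.43
t = (x̄₁ - x̄₂) / SE = (70.15 - 62.04) / 4.2349 = 8.11 / 4.2349 = 1.915
p-value = 0.0660

Since p-value < α = 0.1, we reject H₀.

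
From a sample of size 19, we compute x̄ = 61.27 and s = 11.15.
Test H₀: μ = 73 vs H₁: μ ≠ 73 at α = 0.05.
One-sample t-test:
H₀: μ = 73
H₁: μ ≠ 73
df = n - 1 = 18
t = (x̄ - μ₀) / (s/√n) = (61.27 - 73) / (11.15/√19) = -4.586
p-value = 0.0002

Since p-value < α = 0.05, we reject H₀.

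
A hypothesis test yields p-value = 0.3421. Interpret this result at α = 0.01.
Since p = 0.3421 > α = 0.01, fail to reject H₀.
There is insufficient evidence to reject the null hypothesis; the result is not statistically significant at the 0.01 level.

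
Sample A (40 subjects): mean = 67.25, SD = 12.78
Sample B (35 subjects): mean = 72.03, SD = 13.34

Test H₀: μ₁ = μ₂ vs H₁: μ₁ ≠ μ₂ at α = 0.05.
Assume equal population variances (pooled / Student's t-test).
Student's two-sample t-test (equal variances):
H₀: μ₁ = μ₂
H₁: μ₁ ≠ μ₂
df = n₁ + n₂ - 2 = 73
Pooled variance s_p² = [(n₁-1)s₁² + (n₂-1)s₂²] / (n₁ + n₂ - 2) = [(39)(12.78²) + (34)(13.34²)] / 73 = 170.1411
SE = √(s_p²(1/n₁ + 1/n₂)) = √(170.1411 × (1/40 + 1/35)) = 3.0191
t = (x̄₁ - x̄₂) / SE = (67.25 - 72.03) / 3.0191 = -4.78 / 3.0191 = -1.583
p-value = 0.1177

Since p-value > α = 0.05, we fail to reject H₀.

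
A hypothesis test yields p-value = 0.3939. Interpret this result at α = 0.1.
Since p = 0.3939 > α = 0.1, fail to reject H₀.
There is insufficient evidence to reject the null hypothesis; the result is not statistically significant at the 0.1 level.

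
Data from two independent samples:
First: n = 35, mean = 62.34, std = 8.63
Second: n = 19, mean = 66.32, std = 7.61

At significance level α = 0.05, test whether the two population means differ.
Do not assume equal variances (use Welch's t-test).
Welch's two-sample t-test:
H₀: μ₁ = μ₂
H₁: μ₁ ≠ μ₂
s₁²/n₁ = 8.63²/35 = 2.1279,  s₂²/n₂ = 7.61²/19 = 3.0480
SE = √(s₁²/n₁ + s₂²/n₂) = √(2.1279 + 3.0480) = 2.2751
df (Welch-Satterthwaite) = (s₁²/n₁ + s₂²/n₂)² / [(s₁²/n₁)²/(n₁-1) + (s₂²/n₂)²/(n₂-1)] ≈ 41.26
t = (x̄₁ - x̄₂) / SE = (62.34 - 66.32) / 2.2751 = -3.98 / 2.2751 = -1.749
p-value = 0.0877

Since p-value > α = 0.05, we fail to reject H₀.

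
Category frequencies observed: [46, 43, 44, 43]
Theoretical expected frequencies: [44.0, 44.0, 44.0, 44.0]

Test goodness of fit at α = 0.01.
Chi-square goodness of fit test:
H₀: observed counts match expected distribution
H₁: observed counts differ from expected distribution
df = k - 1 = 3
χ² = Σ(O - E)²/E
   = (46 - 44.0)²/44.0 + (43 - 44.0)²/44.0 + (44 - 44.0)²/44.0 + (43 - 44.0)²/44.0
   = 0.091 + 0.023 + 0.000 + 0.023
   = 0.14
p-value = 0.9871

Since p-value > α = 0.01, we fail to reject H₀.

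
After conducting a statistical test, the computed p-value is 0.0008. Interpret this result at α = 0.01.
Since p = 0.0008 < α = 0.01, reject H₀.
There is sufficient evidence to reject the null hypothesis; the result is statistically significant at the 0.01 level.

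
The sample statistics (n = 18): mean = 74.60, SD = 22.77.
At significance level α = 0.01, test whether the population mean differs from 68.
One-sample t-test:
H₀: μ = 68
H₁: μ ≠ 68
df = n - 1 = 17
t = (x̄ - μ₀) / (s/√n) = (74.60 - 68) / (22.77/√18) = 1.230
p-value = 0.2355

Since p-value > α = 0.01, we fail to reject H₀.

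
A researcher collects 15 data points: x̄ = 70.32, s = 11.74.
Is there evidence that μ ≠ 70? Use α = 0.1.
One-sample t-test:
H₀: μ = 70
H₁: μ ≠ 70
df = n - 1 = 14
t = (x̄ - μ₀) / (s/√n) = (70.32 - 70) / (11.74/√15) = 0.106
p-value = 0.9174

Since p-value > α = 0.1, we fail to reject H₀.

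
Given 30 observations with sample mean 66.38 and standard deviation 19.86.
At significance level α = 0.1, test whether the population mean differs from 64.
One-sample t-test:
H₀: μ = 64
H₁: μ ≠ 64
df = n - 1 = 29
t = (x̄ - μ₀) / (s/√n) = (66.38 - 64) / (19.86/√30) = 0.656
p-value = 0.5168

Since p-value > α = 0.1, we fail to reject H₀.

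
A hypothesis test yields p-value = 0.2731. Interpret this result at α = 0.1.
Since p = 0.2731 > α = 0.1, fail to reject H₀.
There is insufficient evidence to reject the null hypothesis; the result is not statistically significant at the 0.1 level.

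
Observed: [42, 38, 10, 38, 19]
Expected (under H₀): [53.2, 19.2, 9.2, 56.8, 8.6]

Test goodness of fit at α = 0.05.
Chi-square goodness of fit test:
H₀: observed counts match expected distribution
H₁: observed counts differ from expected distribution
df = k - 1 = 4
χ² = Σ(O - E)²/E
   = (42 - 53.2)²/53.2 + (38 - 19.2)²/19.2 + (10 - 9.2)²/9.2 + (38 - 56.8)²/56.8 + (19 - 8.6)²/8.6
   = 2.358 + 18.408 + 0.070 + 6.223 + 12.577
   = 39.64
p-value < 0.0001

Since p-value < α = 0.05, we reject H₀.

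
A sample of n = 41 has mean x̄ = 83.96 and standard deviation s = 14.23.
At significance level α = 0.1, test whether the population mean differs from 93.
One-sample t-test:
H₀: μ = 93
H₁: μ ≠ 93
df = n - 1 = 40
t = (x̄ - μ₀) / (s/√n) = (83.96 - 93) / (14.23/√41) = -4.068
p-value = 0.0002

Since p-value < α = 0.1, we reject H₀.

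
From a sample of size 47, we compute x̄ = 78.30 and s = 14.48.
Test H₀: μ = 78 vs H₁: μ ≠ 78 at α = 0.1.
One-sample t-test:
H₀: μ = 78
H₁: μ ≠ 78
df = n - 1 = 46
t = (x̄ - μ₀) / (s/√n) = (78.30 - 78) / (14.48/√47) = 0.142
p-value = 0.8877

Since p-value > α = 0.1, we fail to reject H₀.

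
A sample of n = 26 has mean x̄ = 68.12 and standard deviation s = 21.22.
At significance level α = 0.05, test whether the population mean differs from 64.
One-sample t-test:
H₀: μ = 64
H₁: μ ≠ 64
df = n - 1 = 25
t = (x̄ - μ₀) / (s/√n) = (68.12 - 64) / (21.22/√26) = 0.990
p-value = 0.3317

Since p-value > α = 0.05, we fail to reject H₀.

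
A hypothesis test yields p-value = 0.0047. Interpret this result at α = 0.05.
Since p = 0.0047 < α = 0.05, reject H₀.
There is sufficient evidence to reject the null hypothesis; the result is statistically significant at the 0.05 level.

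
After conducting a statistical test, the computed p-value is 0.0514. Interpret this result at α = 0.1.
Since p = 0.0514 < α = 0.1, reject H₀.
There is sufficient evidence to reject the null hypothesis; the result is statistically significant at the 0.1 level.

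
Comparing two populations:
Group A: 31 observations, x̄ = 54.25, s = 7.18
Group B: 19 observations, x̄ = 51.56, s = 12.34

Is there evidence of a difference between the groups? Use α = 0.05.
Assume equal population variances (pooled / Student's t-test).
Student's two-sample t-test (equal variances):
H₀: μ₁ = μ₂
H₁: μ₁ ≠ μ₂
df = n₁ + n₂ - 2 = 48
Pooled variance s_p² = [(n₁-1)s₁² + (n₂-1)s₂²] / (n₁ + n₂ - 2) = [(30)(7.18²) + (18)(12.34²)] / 48 = 89.3236
SE = √(s_p²(1/n₁ + 1/n₂)) = √(89.3236 × (1/31 + 1/19)) = 2.7537
t = (x̄₁ - x̄₂) / SE = (54.25 - 51.56) / 2.7537 = 2.69 / 2.7537 = 0.977
p-value = 0.3335

Since p-value > α = 0.05, we fail to reject H₀.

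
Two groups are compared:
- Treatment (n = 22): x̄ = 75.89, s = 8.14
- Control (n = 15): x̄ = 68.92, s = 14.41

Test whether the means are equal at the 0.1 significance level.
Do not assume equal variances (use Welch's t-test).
Welch's two-sample t-test:
H₀: μ₁ = μ₂
H₁: μ₁ ≠ μ₂
s₁²/n₁ = 8.14²/22 = 3.0118,  s₂²/n₂ = 14.41²/15 = 13.8432
SE = √(s₁²/n₁ + s₂²/n₂) = √(3.0118 + 13.8432) = 4.1055
df (Welch-Satterthwaite) = (s₁²/n₁ + s₂²/n₂)² / [(s₁²/n₁)²/(n₁-1) + (s₂²/n₂)²/(n₂-1)] ≈ 20.12
t = (x̄₁ - x̄₂) / SE = (75.89 - 68.92) / 4.1055 = 6.97 / 4.1055 = 1.698
p-value = 0.1050

Since p-value > α = 0.1, we fail to reject H₀.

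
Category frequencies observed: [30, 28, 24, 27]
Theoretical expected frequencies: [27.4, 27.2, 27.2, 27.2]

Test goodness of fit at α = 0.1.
Chi-square goodness of fit test:
H₀: observed counts match expected distribution
H₁: observed counts differ from expected distribution
df = k - 1 = 3
χ² = Σ(O - E)²/E
   = (30 - 27.4)²/27.4 + (28 - 27.2)²/27.2 + (24 - 27.2)²/27.2 + (27 - 27.2)²/27.2
   = 0.247 + 0.024 + 0.376 + 0.001
   = 0.65
p-value = 0.8853

Since p-value > α = 0.1, we fail to reject H₀.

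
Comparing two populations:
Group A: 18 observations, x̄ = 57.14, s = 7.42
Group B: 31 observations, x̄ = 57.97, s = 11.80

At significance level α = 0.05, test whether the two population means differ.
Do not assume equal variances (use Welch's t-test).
Welch's two-sample t-test:
H₀: μ₁ = μ₂
H₁: μ₁ ≠ μ₂
s₁²/n₁ = 7.42²/18 = 3.0587,  s₂²/n₂ = 11.80²/31 = 4.4916
SE = √(s₁²/n₁ + s₂²/n₂) = √(3.0587 + 4.4916) = 2.7478
df (Welch-Satterthwaite) = (s₁²/n₁ + s₂²/n₂)² / [(s₁²/n₁)²/(n₁-1) + (s₂²/n₂)²/(n₂-1)] ≈ 46.62
t = (x̄₁ - x̄₂) / SE = (57.14 - 57.97) / 2.7478 = -0.83 / 2.7478 = -0.302
p-value = 0.7639

Since p-value > α = 0.05, we fail to reject H₀.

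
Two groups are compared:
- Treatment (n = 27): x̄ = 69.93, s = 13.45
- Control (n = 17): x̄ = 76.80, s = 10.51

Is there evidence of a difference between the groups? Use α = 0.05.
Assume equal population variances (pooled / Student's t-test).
Student's two-sample t-test (equal variances):
H₀: μ₁ = μ₂
H₁: μ₁ ≠ μ₂
df = n₁ + n₂ - 2 = 42
Pooled variance s_p² = [(n₁-1)s₁² + (n₂-1)s₂²] / (n₁ + n₂ - 2) = [(26)(13.45²) + (16)(10.51²)] / 42 = 154.0673
SE = √(s_p²(1/n₁ + 1/n₂)) = √(154.0673 × (1/27 + 1/17)) = 3.8430
t = (x̄₁ - x̄₂) / SE = (69.93 - 76.80) / 3.8430 = -6.87 / 3.8430 = -1.788
p-value = 0.0811

Since p-value > α = 0.05, we fail to reject H₀.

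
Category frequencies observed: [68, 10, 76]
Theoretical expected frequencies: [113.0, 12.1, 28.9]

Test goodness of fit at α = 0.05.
Chi-square goodness of fit test:
H₀: observed counts match expected distribution
H₁: observed counts differ from expected distribution
df = k - 1 = 2
χ² = Σ(O - E)²/E
   = (68 - 113.0)²/113.0 + (10 - 12.1)²/12.1 + (76 - 28.9)²/28.9
   = 17.920 + 0.364 + 76.762
   = 95.05
p-value < 0.0001

Since p-value < α = 0.05, we reject H₀.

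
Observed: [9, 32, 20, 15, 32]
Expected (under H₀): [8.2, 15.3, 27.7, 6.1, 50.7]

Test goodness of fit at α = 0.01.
Chi-square goodness of fit test:
H₀: observed counts match expected distribution
H₁: observed counts differ from expected distribution
df = k - 1 = 4
χ² = Σ(O - E)²/E
   = (9 - 8.2)²/8.2 + (32 - 15.3)²/15.3 + (20 - 27.7)²/27.7 + (15 - 6.1)²/6.1 + (32 - 50.7)²/50.7
   = 0.078 + 18.228 + 2.140 + 12.985 + 6.897
   = 40.33
p-value < 0.0001

Since p-value < α = 0.01, we reject H₀.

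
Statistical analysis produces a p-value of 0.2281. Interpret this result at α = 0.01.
Since p = 0.2281 > α = 0.01, fail to reject H₀.
There is insufficient evidence to reject the null hypothesis; the result is not statistically significant at the 0.01 level.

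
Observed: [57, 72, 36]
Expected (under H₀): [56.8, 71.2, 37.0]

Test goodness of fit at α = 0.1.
Chi-square goodness of fit test:
H₀: observed counts match expected distribution
H₁: observed counts differ from expected distribution
df = k - 1 = 2
χ² = Σ(O - E)²/E
   = (57 - 56.8)²/56.8 + (72 - 71.2)²/71.2 + (36 - 37.0)²/37.0
   = 0.001 + 0.009 + 0.027
   = 0.04
p-value = 0.9818

Since p-value > α = 0.1, we fail to reject H₀.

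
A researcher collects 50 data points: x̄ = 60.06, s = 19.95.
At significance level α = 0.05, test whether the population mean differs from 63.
One-sample t-test:
H₀: μ = 63
H₁: μ ≠ 63
df = n - 1 = 49
t = (x̄ - μ₀) / (s/√n) = (60.06 - 63) / (19.95/√50) = -1.042
p-value = 0.3025

Since p-value > α = 0.05, we fail to reject H₀.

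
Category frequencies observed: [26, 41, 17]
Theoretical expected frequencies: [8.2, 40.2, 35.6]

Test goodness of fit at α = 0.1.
Chi-square goodness of fit test:
H₀: observed counts match expected distribution
H₁: observed counts differ from expected distribution
df = k - 1 = 2
χ² = Σ(O - E)²/E
   = (26 - 8.2)²/8.2 + (41 - 40.2)²/40.2 + (17 - 35.6)²/35.6
   = 38.639 + 0.016 + 9.718
   = 48.37
p-value < 0.0001

Since p-value < α = 0.1, we reject H₀.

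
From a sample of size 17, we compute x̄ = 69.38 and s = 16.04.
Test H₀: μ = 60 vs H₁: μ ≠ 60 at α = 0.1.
One-sample t-test:
H₀: μ = 60
H₁: μ ≠ 60
df = n - 1 = 16
t = (x̄ - μ₀) / (s/√n) = (69.38 - 60) / (16.04/√17) = 2.411
p-value = 0.0283

Since p-value < α = 0.1, we reject H₀.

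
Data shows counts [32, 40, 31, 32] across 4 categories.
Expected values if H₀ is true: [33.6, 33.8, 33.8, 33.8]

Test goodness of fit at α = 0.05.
Chi-square goodness of fit test:
H₀: observed counts match expected distribution
H₁: observed counts differ from expected distribution
df = k - 1 = 3
χ² = Σ(O - E)²/E
   = (32 - 33.6)²/33.6 + (40 - 33.8)²/33.8 + (31 - 33.8)²/33.8 + (32 - 33.8)²/33.8
   = 0.076 + 1.137 + 0.232 + 0.096
   = 1.54
p-value = 0.6728

Since p-value > α = 0.05, we fail to reject H₀.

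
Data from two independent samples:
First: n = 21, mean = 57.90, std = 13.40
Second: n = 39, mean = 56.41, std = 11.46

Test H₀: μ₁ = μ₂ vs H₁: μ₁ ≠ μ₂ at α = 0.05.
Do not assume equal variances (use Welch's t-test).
Welch's two-sample t-test:
H₀: μ₁ = μ₂
H₁: μ₁ ≠ μ₂
s₁²/n₁ = 13.40²/21 = 8.5505,  s₂²/n₂ = 11.46²/39 = 3.3675
SE = √(s₁²/n₁ + s₂²/n₂) = √(8.5505 + 3.3675) = 3.4522
df (Welch-Satterthwaite) = (s₁²/n₁ + s₂²/n₂)² / [(s₁²/n₁)²/(n₁-1) + (s₂²/n₂)²/(n₂-1)] ≈ 35.92
t = (x̄₁ - x̄₂) / SE = (57.90 - 56.41) / 3.4522 = 1.49 / 3.4522 = 0.432
p-value = 0.6686

Since p-value > α = 0.05, we fail to reject H₀.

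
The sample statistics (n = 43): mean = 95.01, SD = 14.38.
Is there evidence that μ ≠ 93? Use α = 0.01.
One-sample t-test:
H₀: μ = 93
H₁: μ ≠ 93
df = n - 1 = 42
t = (x̄ - μ₀) / (s/√n) = (95.01 - 93) / (14.38/√43) = 0.917
p-value = 0.3646

Since p-value > α = 0.01, we fail to reject H₀.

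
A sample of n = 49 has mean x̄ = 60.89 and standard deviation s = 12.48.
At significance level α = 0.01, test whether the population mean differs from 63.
One-sample t-test:
H₀: μ = 63
H₁: μ ≠ 63
df = n - 1 = 48
t = (x̄ - μ₀) / (s/√n) = (60.89 - 63) / (12.48/√49) = -1.183
p-value = 0.2424

Since p-value > α = 0.01, we fail to reject H₀.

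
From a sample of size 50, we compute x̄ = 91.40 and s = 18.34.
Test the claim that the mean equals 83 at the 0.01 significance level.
One-sample t-test:
H₀: μ = 83
H₁: μ ≠ 83
df = n - 1 = 49
t = (x̄ - μ₀) / (s/√n) = (91.40 - 83) / (18.34/√50) = 3.239
p-value = 0.0022

Since p-value < α = 0.01, we reject H₀.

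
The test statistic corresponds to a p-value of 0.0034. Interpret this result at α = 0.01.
Since p = 0.0034 < α = 0.01, reject H₀.
There is sufficient evidence to reject the null hypothesis; the result is statistically significant at the 0.01 level.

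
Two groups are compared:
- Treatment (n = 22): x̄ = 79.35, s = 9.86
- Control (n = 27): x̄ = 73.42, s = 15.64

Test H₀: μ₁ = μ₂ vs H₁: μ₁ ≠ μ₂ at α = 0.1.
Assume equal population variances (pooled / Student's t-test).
Student's two-sample t-test (equal variances):
H₀: μ₁ = μ₂
H₁: μ₁ ≠ μ₂
df = n₁ + n₂ - 2 = 47
Pooled variance s_p² = [(n₁-1)s₁² + (n₂-1)s₂²] / (n₁ + n₂ - 2) = [(21)(9.86²) + (26)(15.64²)] / 47 = 178.7545
SE = √(s_p²(1/n₁ + 1/n₂)) = √(178.7545 × (1/22 + 1/27)) = 3.8400
t = (x̄₁ - x̄₂) / SE = (79.35 - 73.42) / 3.8400 = 5.93 / 3.8400 = 1.544
p-value = 0.1292

Since p-value > α = 0.1, we fail to reject H₀.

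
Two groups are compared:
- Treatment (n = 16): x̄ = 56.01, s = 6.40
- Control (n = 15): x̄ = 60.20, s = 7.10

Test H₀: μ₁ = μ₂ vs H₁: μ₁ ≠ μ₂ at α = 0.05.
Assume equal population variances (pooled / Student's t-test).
Student's two-sample t-test (equal variances):
H₀: μ₁ = μ₂
H₁: μ₁ ≠ μ₂
df = n₁ + n₂ - 2 = 29
Pooled variance s_p² = [(n₁-1)s₁² + (n₂-1)s₂²] / (n₁ + n₂ - 2) = [(15)(6.40²) + (14)(7.10²)] / 29 = 45.5221
SE = √(s_p²(1/n₁ + 1/n₂)) = √(45.5221 × (1/16 + 1/15)) = 2.4249
t = (x̄₁ - x̄₂) / SE = (56.01 - 60.20) / 2.4249 = -4.19 / 2.4249 = -1.728
p-value = 0.0946

Since p-value > α = 0.05, we fail to reject H₀.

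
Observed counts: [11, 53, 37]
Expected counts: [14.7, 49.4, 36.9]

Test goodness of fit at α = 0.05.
Chi-square goodness of fit test:
H₀: observed counts match expected distribution
H₁: observed counts differ from expected distribution
df = k - 1 = 2
χ² = Σ(O - E)²/E
   = (11 - 14.7)²/14.7 + (53 - 49.4)²/49.4 + (37 - 36.9)²/36.9
   = 0.931 + 0.262 + 0.000
   = 1.19
p-value = 0.5505

Since p-value > α = 0.05, we fail to reject H₀.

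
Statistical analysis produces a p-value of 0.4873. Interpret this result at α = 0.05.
Since p = 0.4873 > α = 0.05, fail to reject H₀.
There is insufficient evidence to reject the null hypothesis; the result is not statistically significant at the 0.05 level.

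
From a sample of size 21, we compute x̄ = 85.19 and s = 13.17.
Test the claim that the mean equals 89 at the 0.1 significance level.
One-sample t-test:
H₀: μ = 89
H₁: μ ≠ 89
df = n - 1 = 20
t = (x̄ - μ₀) / (s/√n) = (85.19 - 89) / (13.17/√21) = -1.326
p-value = 0.1999

Since p-value > α = 0.1, we fail to reject H₀.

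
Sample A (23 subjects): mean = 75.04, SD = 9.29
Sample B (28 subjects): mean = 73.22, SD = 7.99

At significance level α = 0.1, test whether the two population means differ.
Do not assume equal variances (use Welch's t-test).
Welch's two-sample t-test:
H₀: μ₁ = μ₂
H₁: μ₁ ≠ μ₂
s₁²/n₁ = 9.29²/23 = 3.7524,  s₂²/n₂ = 7.99²/28 = 2.2800
SE = √(s₁²/n₁ + s₂²/n₂) = √(3.7524 + 2.2800) = 2.4561
df (Welch-Satterthwaite) = (s₁²/n₁ + s₂²/n₂)² / [(s₁²/n₁)²/(n₁-1) + (s₂²/n₂)²/(n₂-1)] ≈ 43.71
t = (x̄₁ - x̄₂) / SE = (75.04 - 73.22) / 2.4561 = 1.82 / 2.4561 = 0.741
p-value = 0.4626

Since p-value > α = 0.1, we fail to reject H₀.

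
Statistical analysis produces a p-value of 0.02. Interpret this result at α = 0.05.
Since p = 0.02 < α = 0.05, reject H₀.
There is sufficient evidence to reject the null hypothesis; the result is statistically significant at the 0.05 level.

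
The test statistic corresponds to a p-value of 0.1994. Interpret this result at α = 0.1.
Since p = 0.1994 > α = 0.1, fail to reject H₀.
There is insufficient evidence to reject the null hypothesis; the result is not statistically significant at the 0.1 level.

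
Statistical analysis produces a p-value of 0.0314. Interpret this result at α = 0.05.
Since p = 0.0314 < α = 0.05, reject H₀.
There is sufficient evidence to reject the null hypothesis; the result is statistically significant at the 0.05 level.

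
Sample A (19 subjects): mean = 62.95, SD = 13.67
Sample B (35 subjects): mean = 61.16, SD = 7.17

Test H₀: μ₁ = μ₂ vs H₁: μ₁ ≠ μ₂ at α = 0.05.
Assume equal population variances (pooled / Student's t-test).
Student's two-sample t-test (equal variances):
H₀: μ₁ = μ₂
H₁: μ₁ ≠ μ₂
df = n₁ + n₂ - 2 = 52
Pooled variance s_p² = [(n₁-1)s₁² + (n₂-1)s₂²] / (n₁ + n₂ - 2) = [(18)(13.67²) + (34)(7.17²)] / 52 = 98.2989
SE = √(s_p²(1/n₁ + 1/n₂)) = √(98.2989 × (1/19 + 1/35)) = 2.8253
t = (x̄₁ - x̄₂) / SE = (62.95 - 61.16) / 2.8253 = 1.79 / 2.8253 = 0.634
p-value = 0.5291

Since p-value > α = 0.05, we fail to reject H₀.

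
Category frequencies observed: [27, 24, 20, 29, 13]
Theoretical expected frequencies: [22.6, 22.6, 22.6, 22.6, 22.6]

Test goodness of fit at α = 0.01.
Chi-square goodness of fit test:
H₀: observed counts match expected distribution
H₁: observed counts differ from expected distribution
df = k - 1 = 4
χ² = Σ(O - E)²/E
   = (27 - 22.6)²/22.6 + (24 - 22.6)²/22.6 + (20 - 22.6)²/22.6 + (29 - 22.6)²/22.6 + (13 - 22.6)²/22.6
   = 0.857 + 0.087 + 0.299 + 1.812 + 4.078
   = 7.13
p-value = 0.1290

Since p-value > α = 0.01, we fail to reject H₀.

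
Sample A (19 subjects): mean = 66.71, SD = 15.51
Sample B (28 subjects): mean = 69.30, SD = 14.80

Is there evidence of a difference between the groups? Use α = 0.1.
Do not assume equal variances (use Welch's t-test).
Welch's two-sample t-test:
H₀: μ₁ = μ₂
H₁: μ₁ ≠ μ₂
s₁²/n₁ = 15.51²/19 = 12.6611,  s₂²/n₂ = 14.80²/28 = 7.8229
SE = √(s₁²/n₁ + s₂²/n₂) = √(12.6611 + 7.8229) = 4.5259
df (Welch-Satterthwaite) = (s₁²/n₁ + s₂²/n₂)² / [(s₁²/n₁)²/(n₁-1) + (s₂²/n₂)²/(n₂-1)] ≈ 37.56
t = (x̄₁ - x̄₂) / SE = (66.71 - 69.30) / 4.5259 = -2.59 / 4.5259 = -0.572
p-value = 0.5706

Since p-value > α = 0.1, we fail to reject H₀.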